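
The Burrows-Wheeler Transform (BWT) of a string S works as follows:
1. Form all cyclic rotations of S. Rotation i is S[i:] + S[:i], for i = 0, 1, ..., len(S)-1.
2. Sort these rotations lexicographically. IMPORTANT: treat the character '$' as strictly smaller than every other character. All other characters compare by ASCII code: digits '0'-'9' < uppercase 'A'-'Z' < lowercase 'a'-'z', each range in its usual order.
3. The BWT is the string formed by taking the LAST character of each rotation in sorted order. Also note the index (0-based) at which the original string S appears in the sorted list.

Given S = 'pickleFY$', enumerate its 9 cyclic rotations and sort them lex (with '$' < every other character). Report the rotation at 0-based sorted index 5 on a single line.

All 9 rotations (rotation i = S[i:]+S[:i]):
  rot[0] = pickleFY$
  rot[1] = ickleFY$p
  rot[2] = ckleFY$pi
  rot[3] = kleFY$pic
  rot[4] = leFY$pick
  rot[5] = eFY$pickl
  rot[6] = FY$pickle
  rot[7] = Y$pickleF
  rot[8] = $pickleFY
Sorted (with $ < everything):
  sorted[0] = $pickleFY
  sorted[1] = FY$pickle
  sorted[2] = Y$pickleF
  sorted[3] = ckleFY$pi
  sorted[4] = eFY$pickl
  sorted[5] = ickleFY$p
  sorted[6] = kleFY$pic
  sorted[7] = leFY$pick
  sorted[8] = pickleFY$
sorted[5] = ickleFY$p

Answer: ickleFY$p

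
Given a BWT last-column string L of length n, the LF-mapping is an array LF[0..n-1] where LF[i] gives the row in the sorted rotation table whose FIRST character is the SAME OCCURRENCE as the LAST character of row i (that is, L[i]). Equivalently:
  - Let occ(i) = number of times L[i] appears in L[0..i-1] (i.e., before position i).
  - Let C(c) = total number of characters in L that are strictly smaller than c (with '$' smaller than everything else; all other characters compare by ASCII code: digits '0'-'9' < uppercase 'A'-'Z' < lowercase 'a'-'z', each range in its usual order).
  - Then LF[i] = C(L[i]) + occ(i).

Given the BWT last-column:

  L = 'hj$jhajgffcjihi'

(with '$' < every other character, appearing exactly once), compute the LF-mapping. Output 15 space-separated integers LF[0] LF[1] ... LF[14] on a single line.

Char counts: '$':1, 'a':1, 'c':1, 'f':2, 'g':1, 'h':3, 'i':2, 'j':4
C (first-col start): C('$')=0, C('a')=1, C('c')=2, C('f')=3, C('g')=5, C('h')=6, C('i')=9, C('j')=11
L[0]='h': occ=0, LF[0]=C('h')+0=6+0=6
L[1]='j': occ=0, LF[1]=C('j')+0=11+0=11
L[2]='$': occ=0, LF[2]=C('$')+0=0+0=0
L[3]='j': occ=1, LF[3]=C('j')+1=11+1=12
L[4]='h': occ=1, LF[4]=C('h')+1=6+1=7
L[5]='a': occ=0, LF[5]=C('a')+0=1+0=1
L[6]='j': occ=2, LF[6]=C('j')+2=11+2=13
L[7]='g': occ=0, LF[7]=C('g')+0=5+0=5
L[8]='f': occ=0, LF[8]=C('f')+0=3+0=3
L[9]='f': occ=1, LF[9]=C('f')+1=3+1=4
L[10]='c': occ=0, LF[10]=C('c')+0=2+0=2
L[11]='j': occ=3, LF[11]=C('j')+3=11+3=14
L[12]='i': occ=0, LF[12]=C('i')+0=9+0=9
L[13]='h': occ=2, LF[13]=C('h')+2=6+2=8
L[14]='i': occ=1, LF[14]=C('i')+1=9+1=10

Answer: 6 11 0 12 7 1 13 5 3 4 2 14 9 8 10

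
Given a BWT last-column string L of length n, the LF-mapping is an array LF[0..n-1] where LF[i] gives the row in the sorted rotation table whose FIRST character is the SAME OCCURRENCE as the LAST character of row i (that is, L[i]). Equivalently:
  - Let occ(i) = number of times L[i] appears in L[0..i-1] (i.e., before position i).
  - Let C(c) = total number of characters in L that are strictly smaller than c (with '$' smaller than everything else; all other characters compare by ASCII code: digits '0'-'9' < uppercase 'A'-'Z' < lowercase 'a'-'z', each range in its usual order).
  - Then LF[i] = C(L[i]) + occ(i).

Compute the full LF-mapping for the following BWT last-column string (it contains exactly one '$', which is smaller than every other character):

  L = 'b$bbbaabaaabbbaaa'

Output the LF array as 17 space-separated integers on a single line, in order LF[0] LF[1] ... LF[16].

Char counts: '$':1, 'a':8, 'b':8
C (first-col start): C('$')=0, C('a')=1, C('b')=9
L[0]='b': occ=0, LF[0]=C('b')+0=9+0=9
L[1]='$': occ=0, LF[1]=C('$')+0=0+0=0
L[2]='b': occ=1, LF[2]=C('b')+1=9+1=10
L[3]='b': occ=2, LF[3]=C('b')+2=9+2=11
L[4]='b': occ=3, LF[4]=C('b')+3=9+3=12
L[5]='a': occ=0, LF[5]=C('a')+0=1+0=1
L[6]='a': occ=1, LF[6]=C('a')+1=1+1=2
L[7]='b': occ=4, LF[7]=C('b')+4=9+4=13
L[8]='a': occ=2, LF[8]=C('a')+2=1+2=3
L[9]='a': occ=3, LF[9]=C('a')+3=1+3=4
L[10]='a': occ=4, LF[10]=C('a')+4=1+4=5
L[11]='b': occ=5, LF[11]=C('b')+5=9+5=14
L[12]='b': occ=6, LF[12]=C('b')+6=9+6=15
L[13]='b': occ=7, LF[13]=C('b')+7=9+7=16
L[14]='a': occ=5, LF[14]=C('a')+5=1+5=6
L[15]='a': occ=6, LF[15]=C('a')+6=1+6=7
L[16]='a': occ=7, LF[16]=C('a')+7=1+7=8

Answer: 9 0 10 11 12 1 2 13 3 4 5 14 15 16 6 7 8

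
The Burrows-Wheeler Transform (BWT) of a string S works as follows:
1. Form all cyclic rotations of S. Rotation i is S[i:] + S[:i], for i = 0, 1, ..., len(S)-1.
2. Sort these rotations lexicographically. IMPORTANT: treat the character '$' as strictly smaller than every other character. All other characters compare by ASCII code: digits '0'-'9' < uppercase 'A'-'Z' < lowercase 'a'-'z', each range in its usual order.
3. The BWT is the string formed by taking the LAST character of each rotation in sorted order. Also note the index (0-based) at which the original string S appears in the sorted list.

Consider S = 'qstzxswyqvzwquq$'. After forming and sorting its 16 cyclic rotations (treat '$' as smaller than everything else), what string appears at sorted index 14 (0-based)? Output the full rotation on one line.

All 16 rotations (rotation i = S[i:]+S[:i]):
  rot[0] = qstzxswyqvzwquq$
  rot[1] = stzxswyqvzwquq$q
  rot[2] = tzxswyqvzwquq$qs
  rot[3] = zxswyqvzwquq$qst
  rot[4] = xswyqvzwquq$qstz
  rot[5] = swyqvzwquq$qstzx
  rot[6] = wyqvzwquq$qstzxs
  rot[7] = yqvzwquq$qstzxsw
  rot[8] = qvzwquq$qstzxswy
  rot[9] = vzwquq$qstzxswyq
  rot[10] = zwquq$qstzxswyqv
  rot[11] = wquq$qstzxswyqvz
  rot[12] = quq$qstzxswyqvzw
  rot[13] = uq$qstzxswyqvzwq
  rot[14] = q$qstzxswyqvzwqu
  rot[15] = $qstzxswyqvzwquq
Sorted (with $ < everything):
  sorted[0] = $qstzxswyqvzwquq
  sorted[1] = q$qstzxswyqvzwqu
  sorted[2] = qstzxswyqvzwquq$
  sorted[3] = quq$qstzxswyqvzw
  sorted[4] = qvzwquq$qstzxswy
  sorted[5] = stzxswyqvzwquq$q
  sorted[6] = swyqvzwquq$qstzx
  sorted[7] = tzxswyqvzwquq$qs
  sorted[8] = uq$qstzxswyqvzwq
  sorted[9] = vzwquq$qstzxswyq
  sorted[10] = wquq$qstzxswyqvz
  sorted[11] = wyqvzwquq$qstzxs
  sorted[12] = xswyqvzwquq$qstz
  sorted[13] = yqvzwquq$qstzxsw
  sorted[14] = zwquq$qstzxswyqv
  sorted[15] = zxswyqvzwquq$qst
sorted[14] = zwquq$qstzxswyqv

Answer: zwquq$qstzxswyqv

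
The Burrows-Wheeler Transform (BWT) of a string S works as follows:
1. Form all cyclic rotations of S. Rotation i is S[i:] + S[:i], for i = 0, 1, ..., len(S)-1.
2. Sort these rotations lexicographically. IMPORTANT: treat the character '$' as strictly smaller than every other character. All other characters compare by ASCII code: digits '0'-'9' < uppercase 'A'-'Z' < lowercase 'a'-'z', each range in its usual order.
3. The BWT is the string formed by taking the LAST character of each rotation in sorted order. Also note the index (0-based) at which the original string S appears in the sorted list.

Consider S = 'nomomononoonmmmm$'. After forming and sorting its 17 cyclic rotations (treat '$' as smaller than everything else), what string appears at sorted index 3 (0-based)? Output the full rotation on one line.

Answer: mmm$nomomononoonm

Derivation:
All 17 rotations (rotation i = S[i:]+S[:i]):
  rot[0] = nomomononoonmmmm$
  rot[1] = omomononoonmmmm$n
  rot[2] = momononoonmmmm$no
  rot[3] = omononoonmmmm$nom
  rot[4] = mononoonmmmm$nomo
  rot[5] = ononoonmmmm$nomom
  rot[6] = nonoonmmmm$nomomo
  rot[7] = onoonmmmm$nomomon
  rot[8] = noonmmmm$nomomono
  rot[9] = oonmmmm$nomomonon
  rot[10] = onmmmm$nomomonono
  rot[11] = nmmmm$nomomononoo
  rot[12] = mmmm$nomomononoon
  rot[13] = mmm$nomomononoonm
  rot[14] = mm$nomomononoonmm
  rot[15] = m$nomomononoonmmm
  rot[16] = $nomomononoonmmmm
Sorted (with $ < everything):
  sorted[0] = $nomomononoonmmmm
  sorted[1] = m$nomomononoonmmm
  sorted[2] = mm$nomomononoonmm
  sorted[3] = mmm$nomomononoonm
  sorted[4] = mmmm$nomomononoon
  sorted[5] = momononoonmmmm$no
  sorted[6] = mononoonmmmm$nomo
  sorted[7] = nmmmm$nomomononoo
  sorted[8] = nomomononoonmmmm$
  sorted[9] = nonoonmmmm$nomomo
  sorted[10] = noonmmmm$nomomono
  sorted[11] = omomononoonmmmm$n
  sorted[12] = omononoonmmmm$nom
  sorted[13] = onmmmm$nomomonono
  sorted[14] = ononoonmmmm$nomom
  sorted[15] = onoonmmmm$nomomon
  sorted[16] = oonmmmm$nomomonon
sorted[3] = mmm$nomomononoonm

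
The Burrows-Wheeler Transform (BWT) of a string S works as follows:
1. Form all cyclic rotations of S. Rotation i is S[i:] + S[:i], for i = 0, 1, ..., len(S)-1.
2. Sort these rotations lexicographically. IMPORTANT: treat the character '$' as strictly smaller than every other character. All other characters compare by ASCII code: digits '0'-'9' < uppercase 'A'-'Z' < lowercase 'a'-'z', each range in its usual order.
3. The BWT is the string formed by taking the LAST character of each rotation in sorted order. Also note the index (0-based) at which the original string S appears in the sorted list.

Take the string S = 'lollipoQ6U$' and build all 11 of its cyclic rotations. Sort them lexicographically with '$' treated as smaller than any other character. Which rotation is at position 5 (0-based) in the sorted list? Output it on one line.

Answer: lipoQ6U$lol

Derivation:
All 11 rotations (rotation i = S[i:]+S[:i]):
  rot[0] = lollipoQ6U$
  rot[1] = ollipoQ6U$l
  rot[2] = llipoQ6U$lo
  rot[3] = lipoQ6U$lol
  rot[4] = ipoQ6U$loll
  rot[5] = poQ6U$lolli
  rot[6] = oQ6U$lollip
  rot[7] = Q6U$lollipo
  rot[8] = 6U$lollipoQ
  rot[9] = U$lollipoQ6
  rot[10] = $lollipoQ6U
Sorted (with $ < everything):
  sorted[0] = $lollipoQ6U
  sorted[1] = 6U$lollipoQ
  sorted[2] = Q6U$lollipo
  sorted[3] = U$lollipoQ6
  sorted[4] = ipoQ6U$loll
  sorted[5] = lipoQ6U$lol
  sorted[6] = llipoQ6U$lo
  sorted[7] = lollipoQ6U$
  sorted[8] = oQ6U$lollip
  sorted[9] = ollipoQ6U$l
  sorted[10] = poQ6U$lolli
sorted[5] = lipoQ6U$lol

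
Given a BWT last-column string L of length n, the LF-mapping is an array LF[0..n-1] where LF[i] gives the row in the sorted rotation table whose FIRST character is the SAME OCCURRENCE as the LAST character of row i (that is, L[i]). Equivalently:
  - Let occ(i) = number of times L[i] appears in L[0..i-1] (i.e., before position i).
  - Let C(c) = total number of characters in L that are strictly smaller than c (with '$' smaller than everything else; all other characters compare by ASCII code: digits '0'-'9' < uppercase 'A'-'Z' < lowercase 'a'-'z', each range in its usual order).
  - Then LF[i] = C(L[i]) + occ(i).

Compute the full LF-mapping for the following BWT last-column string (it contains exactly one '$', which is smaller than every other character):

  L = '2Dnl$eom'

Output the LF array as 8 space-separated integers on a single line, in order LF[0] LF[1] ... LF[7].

Answer: 1 2 6 4 0 3 7 5

Derivation:
Char counts: '$':1, '2':1, 'D':1, 'e':1, 'l':1, 'm':1, 'n':1, 'o':1
C (first-col start): C('$')=0, C('2')=1, C('D')=2, C('e')=3, C('l')=4, C('m')=5, C('n')=6, C('o')=7
L[0]='2': occ=0, LF[0]=C('2')+0=1+0=1
L[1]='D': occ=0, LF[1]=C('D')+0=2+0=2
L[2]='n': occ=0, LF[2]=C('n')+0=6+0=6
L[3]='l': occ=0, LF[3]=C('l')+0=4+0=4
L[4]='$': occ=0, LF[4]=C('$')+0=0+0=0
L[5]='e': occ=0, LF[5]=C('e')+0=3+0=3
L[6]='o': occ=0, LF[6]=C('o')+0=7+0=7
L[7]='m': occ=0, LF[7]=C('m')+0=5+0=5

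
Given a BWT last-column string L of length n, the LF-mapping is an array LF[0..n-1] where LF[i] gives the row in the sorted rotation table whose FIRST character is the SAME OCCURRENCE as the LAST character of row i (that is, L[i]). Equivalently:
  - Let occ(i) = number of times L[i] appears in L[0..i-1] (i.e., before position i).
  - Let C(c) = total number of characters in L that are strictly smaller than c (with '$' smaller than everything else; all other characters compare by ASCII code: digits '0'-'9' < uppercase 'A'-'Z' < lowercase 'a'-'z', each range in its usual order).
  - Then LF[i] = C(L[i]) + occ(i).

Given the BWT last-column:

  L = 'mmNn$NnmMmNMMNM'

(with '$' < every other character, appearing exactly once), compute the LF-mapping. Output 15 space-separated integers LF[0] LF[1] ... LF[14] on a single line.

Answer: 9 10 5 13 0 6 14 11 1 12 7 2 3 8 4

Derivation:
Char counts: '$':1, 'M':4, 'N':4, 'm':4, 'n':2
C (first-col start): C('$')=0, C('M')=1, C('N')=5, C('m')=9, C('n')=13
L[0]='m': occ=0, LF[0]=C('m')+0=9+0=9
L[1]='m': occ=1, LF[1]=C('m')+1=9+1=10
L[2]='N': occ=0, LF[2]=C('N')+0=5+0=5
L[3]='n': occ=0, LF[3]=C('n')+0=13+0=13
L[4]='$': occ=0, LF[4]=C('$')+0=0+0=0
L[5]='N': occ=1, LF[5]=C('N')+1=5+1=6
L[6]='n': occ=1, LF[6]=C('n')+1=13+1=14
L[7]='m': occ=2, LF[7]=C('m')+2=9+2=11
L[8]='M': occ=0, LF[8]=C('M')+0=1+0=1
L[9]='m': occ=3, LF[9]=C('m')+3=9+3=12
L[10]='N': occ=2, LF[10]=C('N')+2=5+2=7
L[11]='M': occ=1, LF[11]=C('M')+1=1+1=2
L[12]='M': occ=2, LF[12]=C('M')+2=1+2=3
L[13]='N': occ=3, LF[13]=C('N')+3=5+3=8
L[14]='M': occ=3, LF[14]=C('M')+3=1+3=4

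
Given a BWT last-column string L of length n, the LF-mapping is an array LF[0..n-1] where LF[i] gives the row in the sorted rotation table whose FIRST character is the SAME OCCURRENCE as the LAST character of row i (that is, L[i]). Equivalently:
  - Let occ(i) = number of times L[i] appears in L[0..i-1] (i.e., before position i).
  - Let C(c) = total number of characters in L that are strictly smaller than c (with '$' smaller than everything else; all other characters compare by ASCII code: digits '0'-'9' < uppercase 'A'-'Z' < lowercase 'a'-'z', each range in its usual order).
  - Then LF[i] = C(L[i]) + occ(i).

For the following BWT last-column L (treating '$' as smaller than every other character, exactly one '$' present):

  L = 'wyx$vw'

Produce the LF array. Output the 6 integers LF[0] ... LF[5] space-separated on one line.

Char counts: '$':1, 'v':1, 'w':2, 'x':1, 'y':1
C (first-col start): C('$')=0, C('v')=1, C('w')=2, C('x')=4, C('y')=5
L[0]='w': occ=0, LF[0]=C('w')+0=2+0=2
L[1]='y': occ=0, LF[1]=C('y')+0=5+0=5
L[2]='x': occ=0, LF[2]=C('x')+0=4+0=4
L[3]='$': occ=0, LF[3]=C('$')+0=0+0=0
L[4]='v': occ=0, LF[4]=C('v')+0=1+0=1
L[5]='w': occ=1, LF[5]=C('w')+1=2+1=3

Answer: 2 5 4 0 1 3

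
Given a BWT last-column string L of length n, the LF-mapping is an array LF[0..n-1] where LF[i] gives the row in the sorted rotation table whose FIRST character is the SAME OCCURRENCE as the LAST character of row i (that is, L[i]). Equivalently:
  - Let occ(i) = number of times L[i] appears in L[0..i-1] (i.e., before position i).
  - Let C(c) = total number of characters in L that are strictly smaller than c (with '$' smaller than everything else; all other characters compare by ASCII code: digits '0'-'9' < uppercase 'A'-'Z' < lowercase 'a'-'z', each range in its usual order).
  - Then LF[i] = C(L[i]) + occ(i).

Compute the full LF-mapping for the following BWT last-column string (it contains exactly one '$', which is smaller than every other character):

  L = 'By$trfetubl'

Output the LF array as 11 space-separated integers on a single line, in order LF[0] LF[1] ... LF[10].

Char counts: '$':1, 'B':1, 'b':1, 'e':1, 'f':1, 'l':1, 'r':1, 't':2, 'u':1, 'y':1
C (first-col start): C('$')=0, C('B')=1, C('b')=2, C('e')=3, C('f')=4, C('l')=5, C('r')=6, C('t')=7, C('u')=9, C('y')=10
L[0]='B': occ=0, LF[0]=C('B')+0=1+0=1
L[1]='y': occ=0, LF[1]=C('y')+0=10+0=10
L[2]='$': occ=0, LF[2]=C('$')+0=0+0=0
L[3]='t': occ=0, LF[3]=C('t')+0=7+0=7
L[4]='r': occ=0, LF[4]=C('r')+0=6+0=6
L[5]='f': occ=0, LF[5]=C('f')+0=4+0=4
L[6]='e': occ=0, LF[6]=C('e')+0=3+0=3
L[7]='t': occ=1, LF[7]=C('t')+1=7+1=8
L[8]='u': occ=0, LF[8]=C('u')+0=9+0=9
L[9]='b': occ=0, LF[9]=C('b')+0=2+0=2
L[10]='l': occ=0, LF[10]=C('l')+0=5+0=5

Answer: 1 10 0 7 6 4 3 8 9 2 5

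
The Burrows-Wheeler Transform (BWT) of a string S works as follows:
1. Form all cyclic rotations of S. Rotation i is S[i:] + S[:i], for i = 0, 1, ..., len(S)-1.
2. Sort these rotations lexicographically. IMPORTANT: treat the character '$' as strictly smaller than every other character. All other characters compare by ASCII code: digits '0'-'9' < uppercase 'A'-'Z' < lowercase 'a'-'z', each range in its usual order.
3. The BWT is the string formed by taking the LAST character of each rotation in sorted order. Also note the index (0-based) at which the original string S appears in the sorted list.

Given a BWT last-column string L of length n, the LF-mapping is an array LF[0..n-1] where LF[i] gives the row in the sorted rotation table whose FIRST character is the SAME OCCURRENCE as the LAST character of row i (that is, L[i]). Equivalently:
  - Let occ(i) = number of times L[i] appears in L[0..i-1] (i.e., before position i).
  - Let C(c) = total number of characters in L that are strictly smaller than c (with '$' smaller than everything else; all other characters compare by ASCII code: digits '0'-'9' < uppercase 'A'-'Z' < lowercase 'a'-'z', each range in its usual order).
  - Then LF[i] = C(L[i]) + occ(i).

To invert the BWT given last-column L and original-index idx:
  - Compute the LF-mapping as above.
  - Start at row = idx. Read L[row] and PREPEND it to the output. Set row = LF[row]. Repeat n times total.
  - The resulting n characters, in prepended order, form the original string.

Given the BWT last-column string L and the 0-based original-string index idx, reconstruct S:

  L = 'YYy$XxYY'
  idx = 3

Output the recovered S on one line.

LF mapping: 2 3 7 0 1 6 4 5
Walk LF starting at row 3, prepending L[row]:
  step 1: row=3, L[3]='$', prepend. Next row=LF[3]=0
  step 2: row=0, L[0]='Y', prepend. Next row=LF[0]=2
  step 3: row=2, L[2]='y', prepend. Next row=LF[2]=7
  step 4: row=7, L[7]='Y', prepend. Next row=LF[7]=5
  step 5: row=5, L[5]='x', prepend. Next row=LF[5]=6
  step 6: row=6, L[6]='Y', prepend. Next row=LF[6]=4
  step 7: row=4, L[4]='X', prepend. Next row=LF[4]=1
  step 8: row=1, L[1]='Y', prepend. Next row=LF[1]=3
Reversed output: YXYxYyY$

Answer: YXYxYyY$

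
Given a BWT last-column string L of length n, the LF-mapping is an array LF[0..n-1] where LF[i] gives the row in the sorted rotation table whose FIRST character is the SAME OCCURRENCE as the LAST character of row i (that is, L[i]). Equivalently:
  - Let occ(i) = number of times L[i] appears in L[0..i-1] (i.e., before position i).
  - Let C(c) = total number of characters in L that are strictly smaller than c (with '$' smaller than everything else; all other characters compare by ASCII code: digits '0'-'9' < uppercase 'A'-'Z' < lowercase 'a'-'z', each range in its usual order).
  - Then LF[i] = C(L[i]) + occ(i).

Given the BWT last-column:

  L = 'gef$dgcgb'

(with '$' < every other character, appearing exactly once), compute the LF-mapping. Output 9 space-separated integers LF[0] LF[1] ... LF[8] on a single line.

Char counts: '$':1, 'b':1, 'c':1, 'd':1, 'e':1, 'f':1, 'g':3
C (first-col start): C('$')=0, C('b')=1, C('c')=2, C('d')=3, C('e')=4, C('f')=5, C('g')=6
L[0]='g': occ=0, LF[0]=C('g')+0=6+0=6
L[1]='e': occ=0, LF[1]=C('e')+0=4+0=4
L[2]='f': occ=0, LF[2]=C('f')+0=5+0=5
L[3]='$': occ=0, LF[3]=C('$')+0=0+0=0
L[4]='d': occ=0, LF[4]=C('d')+0=3+0=3
L[5]='g': occ=1, LF[5]=C('g')+1=6+1=7
L[6]='c': occ=0, LF[6]=C('c')+0=2+0=2
L[7]='g': occ=2, LF[7]=C('g')+2=6+2=8
L[8]='b': occ=0, LF[8]=C('b')+0=1+0=1

Answer: 6 4 5 0 3 7 2 8 1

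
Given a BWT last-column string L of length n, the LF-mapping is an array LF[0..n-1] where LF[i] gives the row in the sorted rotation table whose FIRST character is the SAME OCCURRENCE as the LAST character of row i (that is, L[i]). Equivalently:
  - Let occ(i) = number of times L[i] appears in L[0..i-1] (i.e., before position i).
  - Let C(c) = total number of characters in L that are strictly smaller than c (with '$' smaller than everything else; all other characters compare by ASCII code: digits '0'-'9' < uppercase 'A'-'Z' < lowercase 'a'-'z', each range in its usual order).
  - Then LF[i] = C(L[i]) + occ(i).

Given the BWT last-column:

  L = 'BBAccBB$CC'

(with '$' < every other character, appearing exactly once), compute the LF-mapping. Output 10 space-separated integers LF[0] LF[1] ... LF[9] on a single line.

Char counts: '$':1, 'A':1, 'B':4, 'C':2, 'c':2
C (first-col start): C('$')=0, C('A')=1, C('B')=2, C('C')=6, C('c')=8
L[0]='B': occ=0, LF[0]=C('B')+0=2+0=2
L[1]='B': occ=1, LF[1]=C('B')+1=2+1=3
L[2]='A': occ=0, LF[2]=C('A')+0=1+0=1
L[3]='c': occ=0, LF[3]=C('c')+0=8+0=8
L[4]='c': occ=1, LF[4]=C('c')+1=8+1=9
L[5]='B': occ=2, LF[5]=C('B')+2=2+2=4
L[6]='B': occ=3, LF[6]=C('B')+3=2+3=5
L[7]='$': occ=0, LF[7]=C('$')+0=0+0=0
L[8]='C': occ=0, LF[8]=C('C')+0=6+0=6
L[9]='C': occ=1, LF[9]=C('C')+1=6+1=7

Answer: 2 3 1 8 9 4 5 0 6 7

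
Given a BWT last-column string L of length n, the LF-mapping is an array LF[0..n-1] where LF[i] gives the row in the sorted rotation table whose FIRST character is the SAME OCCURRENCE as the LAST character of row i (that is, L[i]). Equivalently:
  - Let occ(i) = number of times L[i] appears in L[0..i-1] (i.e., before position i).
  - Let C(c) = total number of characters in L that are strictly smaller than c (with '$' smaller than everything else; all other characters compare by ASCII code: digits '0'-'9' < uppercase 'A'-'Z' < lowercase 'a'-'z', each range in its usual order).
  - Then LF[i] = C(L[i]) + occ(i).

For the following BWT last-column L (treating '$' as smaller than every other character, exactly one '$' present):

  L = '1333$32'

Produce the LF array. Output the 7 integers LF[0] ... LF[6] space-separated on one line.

Answer: 1 3 4 5 0 6 2

Derivation:
Char counts: '$':1, '1':1, '2':1, '3':4
C (first-col start): C('$')=0, C('1')=1, C('2')=2, C('3')=3
L[0]='1': occ=0, LF[0]=C('1')+0=1+0=1
L[1]='3': occ=0, LF[1]=C('3')+0=3+0=3
L[2]='3': occ=1, LF[2]=C('3')+1=3+1=4
L[3]='3': occ=2, LF[3]=C('3')+2=3+2=5
L[4]='$': occ=0, LF[4]=C('$')+0=0+0=0
L[5]='3': occ=3, LF[5]=C('3')+3=3+3=6
L[6]='2': occ=0, LF[6]=C('2')+0=2+0=2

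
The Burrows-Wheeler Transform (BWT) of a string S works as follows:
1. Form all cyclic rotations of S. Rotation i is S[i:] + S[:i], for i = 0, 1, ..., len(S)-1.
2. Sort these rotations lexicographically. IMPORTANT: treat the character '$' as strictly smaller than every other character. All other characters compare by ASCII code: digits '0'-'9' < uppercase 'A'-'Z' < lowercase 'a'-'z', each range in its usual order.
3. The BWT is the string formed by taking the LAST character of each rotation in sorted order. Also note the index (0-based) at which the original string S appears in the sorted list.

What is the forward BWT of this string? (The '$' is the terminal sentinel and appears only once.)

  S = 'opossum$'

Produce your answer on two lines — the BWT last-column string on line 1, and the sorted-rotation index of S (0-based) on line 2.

All 8 rotations (rotation i = S[i:]+S[:i]):
  rot[0] = opossum$
  rot[1] = possum$o
  rot[2] = ossum$op
  rot[3] = ssum$opo
  rot[4] = sum$opos
  rot[5] = um$oposs
  rot[6] = m$opossu
  rot[7] = $opossum
Sorted (with $ < everything):
  sorted[0] = $opossum  (last char: 'm')
  sorted[1] = m$opossu  (last char: 'u')
  sorted[2] = opossum$  (last char: '$')
  sorted[3] = ossum$op  (last char: 'p')
  sorted[4] = possum$o  (last char: 'o')
  sorted[5] = ssum$opo  (last char: 'o')
  sorted[6] = sum$opos  (last char: 's')
  sorted[7] = um$oposs  (last char: 's')
Last column: mu$pooss
Original string S is at sorted index 2

Answer: mu$pooss
2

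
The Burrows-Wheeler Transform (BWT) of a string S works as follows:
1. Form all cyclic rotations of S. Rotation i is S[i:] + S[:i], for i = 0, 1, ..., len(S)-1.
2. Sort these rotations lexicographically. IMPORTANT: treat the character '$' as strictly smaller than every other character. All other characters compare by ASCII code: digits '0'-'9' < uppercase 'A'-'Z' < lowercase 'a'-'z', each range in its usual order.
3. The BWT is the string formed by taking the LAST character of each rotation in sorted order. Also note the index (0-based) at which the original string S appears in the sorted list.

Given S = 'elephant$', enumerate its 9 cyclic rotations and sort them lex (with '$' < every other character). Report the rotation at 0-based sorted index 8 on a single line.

All 9 rotations (rotation i = S[i:]+S[:i]):
  rot[0] = elephant$
  rot[1] = lephant$e
  rot[2] = ephant$el
  rot[3] = phant$ele
  rot[4] = hant$elep
  rot[5] = ant$eleph
  rot[6] = nt$elepha
  rot[7] = t$elephan
  rot[8] = $elephant
Sorted (with $ < everything):
  sorted[0] = $elephant
  sorted[1] = ant$eleph
  sorted[2] = elephant$
  sorted[3] = ephant$el
  sorted[4] = hant$elep
  sorted[5] = lephant$e
  sorted[6] = nt$elepha
  sorted[7] = phant$ele
  sorted[8] = t$elephan
sorted[8] = t$elephan

Answer: t$elephan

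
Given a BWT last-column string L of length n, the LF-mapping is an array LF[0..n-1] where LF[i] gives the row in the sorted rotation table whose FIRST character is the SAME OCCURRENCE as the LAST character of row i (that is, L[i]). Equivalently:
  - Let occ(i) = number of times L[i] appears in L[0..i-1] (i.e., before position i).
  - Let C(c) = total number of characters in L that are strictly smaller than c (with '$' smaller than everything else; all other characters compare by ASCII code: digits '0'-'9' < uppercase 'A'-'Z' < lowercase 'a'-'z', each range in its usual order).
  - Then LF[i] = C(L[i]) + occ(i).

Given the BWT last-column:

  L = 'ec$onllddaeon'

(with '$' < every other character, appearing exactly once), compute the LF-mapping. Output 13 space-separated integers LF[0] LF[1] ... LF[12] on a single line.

Char counts: '$':1, 'a':1, 'c':1, 'd':2, 'e':2, 'l':2, 'n':2, 'o':2
C (first-col start): C('$')=0, C('a')=1, C('c')=2, C('d')=3, C('e')=5, C('l')=7, C('n')=9, C('o')=11
L[0]='e': occ=0, LF[0]=C('e')+0=5+0=5
L[1]='c': occ=0, LF[1]=C('c')+0=2+0=2
L[2]='$': occ=0, LF[2]=C('$')+0=0+0=0
L[3]='o': occ=0, LF[3]=C('o')+0=11+0=11
L[4]='n': occ=0, LF[4]=C('n')+0=9+0=9
L[5]='l': occ=0, LF[5]=C('l')+0=7+0=7
L[6]='l': occ=1, LF[6]=C('l')+1=7+1=8
L[7]='d': occ=0, LF[7]=C('d')+0=3+0=3
L[8]='d': occ=1, LF[8]=C('d')+1=3+1=4
L[9]='a': occ=0, LF[9]=C('a')+0=1+0=1
L[10]='e': occ=1, LF[10]=C('e')+1=5+1=6
L[11]='o': occ=1, LF[11]=C('o')+1=11+1=12
L[12]='n': occ=1, LF[12]=C('n')+1=9+1=10

Answer: 5 2 0 11 9 7 8 3 4 1 6 12 10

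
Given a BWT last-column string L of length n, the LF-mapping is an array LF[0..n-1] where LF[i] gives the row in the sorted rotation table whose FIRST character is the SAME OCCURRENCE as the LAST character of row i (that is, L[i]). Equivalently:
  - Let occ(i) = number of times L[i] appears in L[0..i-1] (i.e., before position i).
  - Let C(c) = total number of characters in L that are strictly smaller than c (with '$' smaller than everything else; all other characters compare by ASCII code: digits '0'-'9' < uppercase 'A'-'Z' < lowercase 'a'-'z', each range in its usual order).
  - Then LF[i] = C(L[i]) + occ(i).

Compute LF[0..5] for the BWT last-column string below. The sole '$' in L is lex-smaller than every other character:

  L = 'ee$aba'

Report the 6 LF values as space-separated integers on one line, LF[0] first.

Char counts: '$':1, 'a':2, 'b':1, 'e':2
C (first-col start): C('$')=0, C('a')=1, C('b')=3, C('e')=4
L[0]='e': occ=0, LF[0]=C('e')+0=4+0=4
L[1]='e': occ=1, LF[1]=C('e')+1=4+1=5
L[2]='$': occ=0, LF[2]=C('$')+0=0+0=0
L[3]='a': occ=0, LF[3]=C('a')+0=1+0=1
L[4]='b': occ=0, LF[4]=C('b')+0=3+0=3
L[5]='a': occ=1, LF[5]=C('a')+1=1+1=2

Answer: 4 5 0 1 3 2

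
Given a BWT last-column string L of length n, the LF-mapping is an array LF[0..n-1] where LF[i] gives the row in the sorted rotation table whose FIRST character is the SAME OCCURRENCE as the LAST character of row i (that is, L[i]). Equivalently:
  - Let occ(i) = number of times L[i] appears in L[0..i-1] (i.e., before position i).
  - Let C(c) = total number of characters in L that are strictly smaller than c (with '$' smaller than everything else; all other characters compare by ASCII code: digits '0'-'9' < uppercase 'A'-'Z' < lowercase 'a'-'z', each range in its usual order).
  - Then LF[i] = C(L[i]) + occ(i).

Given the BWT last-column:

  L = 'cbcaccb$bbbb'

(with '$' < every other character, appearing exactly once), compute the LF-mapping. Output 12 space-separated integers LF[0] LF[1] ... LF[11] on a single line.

Answer: 8 2 9 1 10 11 3 0 4 5 6 7

Derivation:
Char counts: '$':1, 'a':1, 'b':6, 'c':4
C (first-col start): C('$')=0, C('a')=1, C('b')=2, C('c')=8
L[0]='c': occ=0, LF[0]=C('c')+0=8+0=8
L[1]='b': occ=0, LF[1]=C('b')+0=2+0=2
L[2]='c': occ=1, LF[2]=C('c')+1=8+1=9
L[3]='a': occ=0, LF[3]=C('a')+0=1+0=1
L[4]='c': occ=2, LF[4]=C('c')+2=8+2=10
L[5]='c': occ=3, LF[5]=C('c')+3=8+3=11
L[6]='b': occ=1, LF[6]=C('b')+1=2+1=3
L[7]='$': occ=0, LF[7]=C('$')+0=0+0=0
L[8]='b': occ=2, LF[8]=C('b')+2=2+2=4
L[9]='b': occ=3, LF[9]=C('b')+3=2+3=5
L[10]='b': occ=4, LF[10]=C('b')+4=2+4=6
L[11]='b': occ=5, LF[11]=C('b')+5=2+5=7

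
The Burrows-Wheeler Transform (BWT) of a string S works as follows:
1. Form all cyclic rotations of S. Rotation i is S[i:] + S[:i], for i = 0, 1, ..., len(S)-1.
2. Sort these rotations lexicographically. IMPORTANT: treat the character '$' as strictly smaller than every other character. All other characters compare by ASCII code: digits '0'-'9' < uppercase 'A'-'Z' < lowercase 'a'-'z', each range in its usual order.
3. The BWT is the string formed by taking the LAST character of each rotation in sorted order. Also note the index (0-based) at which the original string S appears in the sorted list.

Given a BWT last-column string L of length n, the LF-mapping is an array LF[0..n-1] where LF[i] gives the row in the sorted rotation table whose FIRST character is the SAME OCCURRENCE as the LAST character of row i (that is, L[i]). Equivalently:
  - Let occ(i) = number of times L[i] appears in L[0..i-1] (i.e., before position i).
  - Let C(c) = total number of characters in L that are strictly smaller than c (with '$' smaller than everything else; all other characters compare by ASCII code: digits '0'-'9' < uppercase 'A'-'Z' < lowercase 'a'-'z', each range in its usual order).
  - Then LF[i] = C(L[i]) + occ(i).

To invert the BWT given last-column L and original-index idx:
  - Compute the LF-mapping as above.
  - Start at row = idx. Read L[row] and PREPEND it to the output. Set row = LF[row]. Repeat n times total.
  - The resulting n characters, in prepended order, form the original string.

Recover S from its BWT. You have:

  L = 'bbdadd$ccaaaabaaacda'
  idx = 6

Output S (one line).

LF mapping: 10 11 16 1 17 18 0 13 14 2 3 4 5 12 6 7 8 15 19 9
Walk LF starting at row 6, prepending L[row]:
  step 1: row=6, L[6]='$', prepend. Next row=LF[6]=0
  step 2: row=0, L[0]='b', prepend. Next row=LF[0]=10
  step 3: row=10, L[10]='a', prepend. Next row=LF[10]=3
  step 4: row=3, L[3]='a', prepend. Next row=LF[3]=1
  step 5: row=1, L[1]='b', prepend. Next row=LF[1]=11
  step 6: row=11, L[11]='a', prepend. Next row=LF[11]=4
  step 7: row=4, L[4]='d', prepend. Next row=LF[4]=17
  step 8: row=17, L[17]='c', prepend. Next row=LF[17]=15
  step 9: row=15, L[15]='a', prepend. Next row=LF[15]=7
  step 10: row=7, L[7]='c', prepend. Next row=LF[7]=13
  step 11: row=13, L[13]='b', prepend. Next row=LF[13]=12
  step 12: row=12, L[12]='a', prepend. Next row=LF[12]=5
  step 13: row=5, L[5]='d', prepend. Next row=LF[5]=18
  step 14: row=18, L[18]='d', prepend. Next row=LF[18]=19
  step 15: row=19, L[19]='a', prepend. Next row=LF[19]=9
  step 16: row=9, L[9]='a', prepend. Next row=LF[9]=2
  step 17: row=2, L[2]='d', prepend. Next row=LF[2]=16
  step 18: row=16, L[16]='a', prepend. Next row=LF[16]=8
  step 19: row=8, L[8]='c', prepend. Next row=LF[8]=14
  step 20: row=14, L[14]='a', prepend. Next row=LF[14]=6
Reversed output: acadaaddabcacdabaab$

Answer: acadaaddabcacdabaab$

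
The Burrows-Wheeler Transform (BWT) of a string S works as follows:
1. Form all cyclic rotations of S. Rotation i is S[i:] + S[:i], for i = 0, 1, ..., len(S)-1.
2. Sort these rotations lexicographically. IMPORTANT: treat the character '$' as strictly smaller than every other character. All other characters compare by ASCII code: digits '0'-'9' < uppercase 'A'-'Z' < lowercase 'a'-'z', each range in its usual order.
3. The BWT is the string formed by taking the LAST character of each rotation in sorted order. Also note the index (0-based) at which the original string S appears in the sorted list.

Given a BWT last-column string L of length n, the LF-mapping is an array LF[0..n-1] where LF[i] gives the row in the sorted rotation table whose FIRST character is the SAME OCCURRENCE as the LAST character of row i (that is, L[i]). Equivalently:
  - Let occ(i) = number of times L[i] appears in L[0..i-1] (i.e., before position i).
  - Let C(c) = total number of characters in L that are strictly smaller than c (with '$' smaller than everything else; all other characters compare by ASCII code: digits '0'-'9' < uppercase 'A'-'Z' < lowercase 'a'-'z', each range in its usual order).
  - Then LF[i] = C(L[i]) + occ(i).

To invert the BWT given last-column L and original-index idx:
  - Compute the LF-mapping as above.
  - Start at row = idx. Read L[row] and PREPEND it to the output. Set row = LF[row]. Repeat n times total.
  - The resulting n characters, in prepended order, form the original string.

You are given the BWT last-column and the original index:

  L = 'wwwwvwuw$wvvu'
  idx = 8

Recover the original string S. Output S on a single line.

Answer: wuwwvvwvwwuw$

Derivation:
LF mapping: 6 7 8 9 3 10 1 11 0 12 4 5 2
Walk LF starting at row 8, prepending L[row]:
  step 1: row=8, L[8]='$', prepend. Next row=LF[8]=0
  step 2: row=0, L[0]='w', prepend. Next row=LF[0]=6
  step 3: row=6, L[6]='u', prepend. Next row=LF[6]=1
  step 4: row=1, L[1]='w', prepend. Next row=LF[1]=7
  step 5: row=7, L[7]='w', prepend. Next row=LF[7]=11
  step 6: row=11, L[11]='v', prepend. Next row=LF[11]=5
  step 7: row=5, L[5]='w', prepend. Next row=LF[5]=10
  step 8: row=10, L[10]='v', prepend. Next row=LF[10]=4
  step 9: row=4, L[4]='v', prepend. Next row=LF[4]=3
  step 10: row=3, L[3]='w', prepend. Next row=LF[3]=9
  step 11: row=9, L[9]='w', prepend. Next row=LF[9]=12
  step 12: row=12, L[12]='u', prepend. Next row=LF[12]=2
  step 13: row=2, L[2]='w', prepend. Next row=LF[2]=8
Reversed output: wuwwvvwvwwuw$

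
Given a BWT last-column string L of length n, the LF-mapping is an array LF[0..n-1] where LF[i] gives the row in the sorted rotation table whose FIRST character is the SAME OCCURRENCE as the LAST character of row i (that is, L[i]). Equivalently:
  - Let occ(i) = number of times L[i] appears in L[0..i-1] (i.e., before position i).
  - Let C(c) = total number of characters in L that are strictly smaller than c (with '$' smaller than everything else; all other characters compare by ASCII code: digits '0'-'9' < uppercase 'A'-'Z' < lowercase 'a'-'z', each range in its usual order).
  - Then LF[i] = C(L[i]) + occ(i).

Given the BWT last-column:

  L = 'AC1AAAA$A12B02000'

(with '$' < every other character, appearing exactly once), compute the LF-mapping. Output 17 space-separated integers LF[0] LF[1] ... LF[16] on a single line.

Answer: 9 16 5 10 11 12 13 0 14 6 7 15 1 8 2 3 4

Derivation:
Char counts: '$':1, '0':4, '1':2, '2':2, 'A':6, 'B':1, 'C':1
C (first-col start): C('$')=0, C('0')=1, C('1')=5, C('2')=7, C('A')=9, C('B')=15, C('C')=16
L[0]='A': occ=0, LF[0]=C('A')+0=9+0=9
L[1]='C': occ=0, LF[1]=C('C')+0=16+0=16
L[2]='1': occ=0, LF[2]=C('1')+0=5+0=5
L[3]='A': occ=1, LF[3]=C('A')+1=9+1=10
L[4]='A': occ=2, LF[4]=C('A')+2=9+2=11
L[5]='A': occ=3, LF[5]=C('A')+3=9+3=12
L[6]='A': occ=4, LF[6]=C('A')+4=9+4=13
L[7]='$': occ=0, LF[7]=C('$')+0=0+0=0
L[8]='A': occ=5, LF[8]=C('A')+5=9+5=14
L[9]='1': occ=1, LF[9]=C('1')+1=5+1=6
L[10]='2': occ=0, LF[10]=C('2')+0=7+0=7
L[11]='B': occ=0, LF[11]=C('B')+0=15+0=15
L[12]='0': occ=0, LF[12]=C('0')+0=1+0=1
L[13]='2': occ=1, LF[13]=C('2')+1=7+1=8
L[14]='0': occ=1, LF[14]=C('0')+1=1+1=2
L[15]='0': occ=2, LF[15]=C('0')+2=1+2=3
L[16]='0': occ=3, LF[16]=C('0')+3=1+3=4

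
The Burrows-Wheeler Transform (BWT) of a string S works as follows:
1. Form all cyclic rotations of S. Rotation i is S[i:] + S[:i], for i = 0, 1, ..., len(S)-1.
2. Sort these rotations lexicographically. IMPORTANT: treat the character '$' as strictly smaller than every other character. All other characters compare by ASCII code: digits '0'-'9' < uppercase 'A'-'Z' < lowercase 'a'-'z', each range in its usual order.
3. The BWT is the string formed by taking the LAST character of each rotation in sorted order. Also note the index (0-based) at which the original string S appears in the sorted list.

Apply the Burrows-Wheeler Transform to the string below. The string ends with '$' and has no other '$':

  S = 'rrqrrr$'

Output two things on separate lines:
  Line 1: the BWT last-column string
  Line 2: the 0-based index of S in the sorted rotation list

Answer: rrrrr$q
5

Derivation:
All 7 rotations (rotation i = S[i:]+S[:i]):
  rot[0] = rrqrrr$
  rot[1] = rqrrr$r
  rot[2] = qrrr$rr
  rot[3] = rrr$rrq
  rot[4] = rr$rrqr
  rot[5] = r$rrqrr
  rot[6] = $rrqrrr
Sorted (with $ < everything):
  sorted[0] = $rrqrrr  (last char: 'r')
  sorted[1] = qrrr$rr  (last char: 'r')
  sorted[2] = r$rrqrr  (last char: 'r')
  sorted[3] = rqrrr$r  (last char: 'r')
  sorted[4] = rr$rrqr  (last char: 'r')
  sorted[5] = rrqrrr$  (last char: '$')
  sorted[6] = rrr$rrq  (last char: 'q')
Last column: rrrrr$q
Original string S is at sorted index 5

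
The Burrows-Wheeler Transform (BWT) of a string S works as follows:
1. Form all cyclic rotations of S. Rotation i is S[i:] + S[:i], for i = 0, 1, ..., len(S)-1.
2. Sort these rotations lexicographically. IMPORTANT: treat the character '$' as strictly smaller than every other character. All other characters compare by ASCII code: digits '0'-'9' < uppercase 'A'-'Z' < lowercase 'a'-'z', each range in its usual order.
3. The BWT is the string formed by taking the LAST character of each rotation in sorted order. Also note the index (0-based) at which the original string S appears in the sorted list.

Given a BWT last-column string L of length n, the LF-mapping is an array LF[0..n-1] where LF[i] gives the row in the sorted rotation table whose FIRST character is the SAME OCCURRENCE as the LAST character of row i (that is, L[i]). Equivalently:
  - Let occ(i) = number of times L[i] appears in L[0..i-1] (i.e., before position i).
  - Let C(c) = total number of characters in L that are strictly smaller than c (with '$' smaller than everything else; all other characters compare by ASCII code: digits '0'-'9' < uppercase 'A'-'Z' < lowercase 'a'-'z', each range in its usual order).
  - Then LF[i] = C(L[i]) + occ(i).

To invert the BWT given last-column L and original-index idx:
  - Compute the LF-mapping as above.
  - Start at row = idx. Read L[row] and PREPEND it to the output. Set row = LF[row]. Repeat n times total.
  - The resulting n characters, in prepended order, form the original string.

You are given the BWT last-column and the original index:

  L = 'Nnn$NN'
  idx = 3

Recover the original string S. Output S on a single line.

LF mapping: 1 4 5 0 2 3
Walk LF starting at row 3, prepending L[row]:
  step 1: row=3, L[3]='$', prepend. Next row=LF[3]=0
  step 2: row=0, L[0]='N', prepend. Next row=LF[0]=1
  step 3: row=1, L[1]='n', prepend. Next row=LF[1]=4
  step 4: row=4, L[4]='N', prepend. Next row=LF[4]=2
  step 5: row=2, L[2]='n', prepend. Next row=LF[2]=5
  step 6: row=5, L[5]='N', prepend. Next row=LF[5]=3
Reversed output: NnNnN$

Answer: NnNnN$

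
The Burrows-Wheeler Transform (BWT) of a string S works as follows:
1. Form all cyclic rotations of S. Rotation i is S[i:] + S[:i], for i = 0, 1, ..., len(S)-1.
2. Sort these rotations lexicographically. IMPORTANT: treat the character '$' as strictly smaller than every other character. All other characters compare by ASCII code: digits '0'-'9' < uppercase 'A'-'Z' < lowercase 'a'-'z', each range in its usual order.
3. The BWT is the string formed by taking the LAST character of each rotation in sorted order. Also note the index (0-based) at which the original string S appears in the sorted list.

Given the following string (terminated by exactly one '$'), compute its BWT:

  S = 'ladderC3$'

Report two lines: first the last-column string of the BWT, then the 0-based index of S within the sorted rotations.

All 9 rotations (rotation i = S[i:]+S[:i]):
  rot[0] = ladderC3$
  rot[1] = adderC3$l
  rot[2] = dderC3$la
  rot[3] = derC3$lad
  rot[4] = erC3$ladd
  rot[5] = rC3$ladde
  rot[6] = C3$ladder
  rot[7] = 3$ladderC
  rot[8] = $ladderC3
Sorted (with $ < everything):
  sorted[0] = $ladderC3  (last char: '3')
  sorted[1] = 3$ladderC  (last char: 'C')
  sorted[2] = C3$ladder  (last char: 'r')
  sorted[3] = adderC3$l  (last char: 'l')
  sorted[4] = dderC3$la  (last char: 'a')
  sorted[5] = derC3$lad  (last char: 'd')
  sorted[6] = erC3$ladd  (last char: 'd')
  sorted[7] = ladderC3$  (last char: '$')
  sorted[8] = rC3$ladde  (last char: 'e')
Last column: 3Crladd$e
Original string S is at sorted index 7

Answer: 3Crladd$e
7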